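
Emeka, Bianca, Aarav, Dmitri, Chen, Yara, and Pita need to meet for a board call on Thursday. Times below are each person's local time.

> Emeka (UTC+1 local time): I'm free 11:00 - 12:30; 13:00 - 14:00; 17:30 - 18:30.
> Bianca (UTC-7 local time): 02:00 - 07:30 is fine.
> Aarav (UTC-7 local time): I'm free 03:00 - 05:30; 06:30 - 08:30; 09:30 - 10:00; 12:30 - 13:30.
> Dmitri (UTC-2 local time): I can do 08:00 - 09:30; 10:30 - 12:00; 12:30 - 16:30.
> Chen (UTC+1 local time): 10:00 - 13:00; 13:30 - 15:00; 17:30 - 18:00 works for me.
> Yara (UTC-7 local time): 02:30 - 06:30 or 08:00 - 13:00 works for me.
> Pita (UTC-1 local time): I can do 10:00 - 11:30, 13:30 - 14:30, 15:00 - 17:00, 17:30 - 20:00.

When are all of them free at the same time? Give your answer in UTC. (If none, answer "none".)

11:00-11:30

Emeka in UTC: 10:00-11:30, 12:00-13:00, 16:30-17:30 (subtract 1h to convert from UTC+1).
Bianca in UTC: 09:00-14:30 (add 7h to convert from UTC-7).
Aarav in UTC: 10:00-12:30, 13:30-15:30, 16:30-17:00, 19:30-20:30 (add 7h to convert from UTC-7).
Dmitri in UTC: 10:00-11:30, 12:30-14:00, 14:30-18:30 (add 2h to convert from UTC-2).
Chen in UTC: 09:00-12:00, 12:30-14:00, 16:30-17:00 (subtract 1h to convert from UTC+1).
Yara in UTC: 09:30-13:30, 15:00-20:00 (add 7h to convert from UTC-7).
Pita in UTC: 11:00-12:30, 14:30-15:30, 16:00-18:00, 18:30-21:00 (add 1h to convert from UTC-1).
Emeka ∩ Bianca: 10:00-11:30, 12:00-13:00.
Emeka ∩ Bianca ∩ Aarav: 10:00-11:30, 12:00-12:30.
Emeka ∩ Bianca ∩ Aarav ∩ Dmitri: 10:00-11:30.
Emeka ∩ Bianca ∩ Aarav ∩ Dmitri ∩ Chen: 10:00-11:30.
Emeka ∩ Bianca ∩ Aarav ∩ Dmitri ∩ Chen ∩ Yara: 10:00-11:30.
Emeka ∩ Bianca ∩ Aarav ∩ Dmitri ∩ Chen ∩ Yara ∩ Pita: 11:00-11:30.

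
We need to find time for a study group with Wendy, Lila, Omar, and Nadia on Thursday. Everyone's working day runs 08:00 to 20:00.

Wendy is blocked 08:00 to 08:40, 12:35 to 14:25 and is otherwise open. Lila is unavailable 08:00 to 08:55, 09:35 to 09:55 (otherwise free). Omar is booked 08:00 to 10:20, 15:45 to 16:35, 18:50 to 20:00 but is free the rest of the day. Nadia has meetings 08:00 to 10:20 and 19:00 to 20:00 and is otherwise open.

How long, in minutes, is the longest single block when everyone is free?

135

Wendy free: 08:40-12:35, 14:25-20:00 (invert busy blocks within the working day).
Lila free: 08:55-09:35, 09:55-20:00 (invert busy blocks within the working day).
Omar free: 10:20-15:45, 16:35-18:50 (invert busy blocks within the working day).
Nadia free: 10:20-19:00 (invert busy blocks within the working day).
Wendy ∩ Lila: 08:55-09:35, 09:55-12:35, 14:25-20:00.
Wendy ∩ Lila ∩ Omar: 10:20-12:35, 14:25-15:45, 16:35-18:50.
Wendy ∩ Lila ∩ Omar ∩ Nadia: 10:20-12:35, 14:25-15:45, 16:35-18:50.
The longest is 10:20-12:35 at 135 minutes.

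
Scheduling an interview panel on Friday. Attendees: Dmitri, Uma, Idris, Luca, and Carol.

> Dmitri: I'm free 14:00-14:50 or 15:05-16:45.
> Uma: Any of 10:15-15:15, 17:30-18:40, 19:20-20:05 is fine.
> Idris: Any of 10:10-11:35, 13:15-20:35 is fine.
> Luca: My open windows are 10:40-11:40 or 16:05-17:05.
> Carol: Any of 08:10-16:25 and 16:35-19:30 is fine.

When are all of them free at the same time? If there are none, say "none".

none

Dmitri ∩ Uma: 14:00-14:50, 15:05-15:15.
Dmitri ∩ Uma ∩ Idris: 14:00-14:50, 15:05-15:15.
Dmitri ∩ Uma ∩ Idris ∩ Luca: ∅.
Dmitri ∩ Uma ∩ Idris ∩ Luca ∩ Carol: ∅.
There is no time when everyone is free.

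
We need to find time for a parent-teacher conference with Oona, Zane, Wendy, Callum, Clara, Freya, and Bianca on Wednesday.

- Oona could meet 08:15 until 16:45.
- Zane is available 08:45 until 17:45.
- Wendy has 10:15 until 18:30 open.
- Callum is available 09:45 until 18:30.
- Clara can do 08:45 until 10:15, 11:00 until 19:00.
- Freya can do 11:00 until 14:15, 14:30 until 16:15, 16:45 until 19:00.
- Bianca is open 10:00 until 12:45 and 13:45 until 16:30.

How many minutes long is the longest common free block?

Oona ∩ Zane: 08:45-16:45.
Oona ∩ Zane ∩ Wendy: 10:15-16:45.
Oona ∩ Zane ∩ Wendy ∩ Callum: 10:15-16:45.
Oona ∩ Zane ∩ Wendy ∩ Callum ∩ Clara: 11:00-16:45.
Oona ∩ Zane ∩ Wendy ∩ Callum ∩ Clara ∩ Freya: 11:00-14:15, 14:30-16:15.
Oona ∩ Zane ∩ Wendy ∩ Callum ∩ Clara ∩ Freya ∩ Bianca: 11:00-12:45, 13:45-14:15, 14:30-16:15.
The longest is 11:00-12:45 at 105 minutes.

105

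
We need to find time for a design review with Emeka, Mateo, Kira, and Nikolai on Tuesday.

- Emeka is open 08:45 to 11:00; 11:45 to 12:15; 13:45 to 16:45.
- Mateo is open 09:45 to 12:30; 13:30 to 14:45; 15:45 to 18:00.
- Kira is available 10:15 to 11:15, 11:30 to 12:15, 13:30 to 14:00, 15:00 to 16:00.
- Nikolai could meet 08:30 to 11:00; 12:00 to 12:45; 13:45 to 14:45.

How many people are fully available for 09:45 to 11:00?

3

Emeka, Mateo, and Nikolai can make the full 09:45-11:00 slot — that's 3.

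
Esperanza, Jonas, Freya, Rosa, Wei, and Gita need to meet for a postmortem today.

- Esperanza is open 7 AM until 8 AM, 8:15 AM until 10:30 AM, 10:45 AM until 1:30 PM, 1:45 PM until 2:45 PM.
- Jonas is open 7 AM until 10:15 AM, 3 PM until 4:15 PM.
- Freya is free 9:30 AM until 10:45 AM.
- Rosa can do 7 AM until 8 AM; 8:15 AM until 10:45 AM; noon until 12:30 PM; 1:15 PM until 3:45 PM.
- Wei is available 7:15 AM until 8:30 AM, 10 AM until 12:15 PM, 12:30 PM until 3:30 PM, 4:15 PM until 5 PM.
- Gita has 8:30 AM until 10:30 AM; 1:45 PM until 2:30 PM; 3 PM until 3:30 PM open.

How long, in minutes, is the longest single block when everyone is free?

Esperanza ∩ Jonas: 07:00-08:00, 08:15-10:15.
Esperanza ∩ Jonas ∩ Freya: 09:30-10:15.
Esperanza ∩ Jonas ∩ Freya ∩ Rosa: 09:30-10:15.
Esperanza ∩ Jonas ∩ Freya ∩ Rosa ∩ Wei: 10:00-10:15.
Esperanza ∩ Jonas ∩ Freya ∩ Rosa ∩ Wei ∩ Gita: 10:00-10:15.
Those are the intersection windows.
The longest is 10:00-10:15 at 15 minutes.

15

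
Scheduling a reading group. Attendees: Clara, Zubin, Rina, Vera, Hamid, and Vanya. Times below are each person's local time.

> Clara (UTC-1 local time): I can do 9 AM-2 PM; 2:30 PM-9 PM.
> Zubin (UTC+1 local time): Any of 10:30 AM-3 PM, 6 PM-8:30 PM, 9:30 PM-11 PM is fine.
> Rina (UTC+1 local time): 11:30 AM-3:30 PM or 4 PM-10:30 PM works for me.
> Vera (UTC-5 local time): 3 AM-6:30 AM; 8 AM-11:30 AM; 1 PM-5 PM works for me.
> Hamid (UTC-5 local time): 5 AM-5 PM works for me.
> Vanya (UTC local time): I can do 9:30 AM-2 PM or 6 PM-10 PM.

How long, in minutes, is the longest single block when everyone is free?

Clara in UTC: 10:00-15:00, 15:30-22:00 (add 1h to convert from UTC-1).
Zubin in UTC: 09:30-14:00, 17:00-19:30, 20:30-22:00 (subtract 1h to convert from UTC+1).
Rina in UTC: 10:30-14:30, 15:00-21:30 (subtract 1h to convert from UTC+1).
Vera in UTC: 08:00-11:30, 13:00-16:30, 18:00-22:00 (add 5h to convert from UTC-5).
Hamid in UTC: 10:00-22:00 (add 5h to convert from UTC-5).
Vanya in UTC: 09:30-14:00, 18:00-22:00.
Clara ∩ Zubin: 10:00-14:00, 17:00-19:30, 20:30-22:00.
Clara ∩ Zubin ∩ Rina: 10:30-14:00, 17:00-19:30, 20:30-21:30.
Clara ∩ Zubin ∩ Rina ∩ Vera: 10:30-11:30, 13:00-14:00, 18:00-19:30, 20:30-21:30.
Clara ∩ Zubin ∩ Rina ∩ Vera ∩ Hamid: 10:30-11:30, 13:00-14:00, 18:00-19:30, 20:30-21:30.
Clara ∩ Zubin ∩ Rina ∩ Vera ∩ Hamid ∩ Vanya: 10:30-11:30, 13:00-14:00, 18:00-19:30, 20:30-21:30.
So the common availability across everyone is 10:30-11:30, 13:00-14:00, 18:00-19:30, 20:30-21:30.
The longest is 18:00-19:30 at 90 minutes.

90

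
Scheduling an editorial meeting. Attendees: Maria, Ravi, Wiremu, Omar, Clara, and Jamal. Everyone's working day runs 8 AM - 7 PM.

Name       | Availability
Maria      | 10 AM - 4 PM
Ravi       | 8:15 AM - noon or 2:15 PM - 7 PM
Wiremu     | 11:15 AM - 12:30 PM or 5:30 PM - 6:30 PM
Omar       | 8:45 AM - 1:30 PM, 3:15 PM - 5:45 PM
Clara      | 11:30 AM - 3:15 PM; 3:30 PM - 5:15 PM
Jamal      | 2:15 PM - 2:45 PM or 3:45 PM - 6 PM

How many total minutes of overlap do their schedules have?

0

Maria ∩ Ravi: 10:00-12:00, 14:15-16:00.
Maria ∩ Ravi ∩ Wiremu: 11:15-12:00.
Maria ∩ Ravi ∩ Wiremu ∩ Omar: 11:15-12:00.
Maria ∩ Ravi ∩ Wiremu ∩ Omar ∩ Clara: 11:30-12:00.
Maria ∩ Ravi ∩ Wiremu ∩ Omar ∩ Clara ∩ Jamal: ∅.
There is no time when everyone is free.
There is no common window, so the total is 0 minutes.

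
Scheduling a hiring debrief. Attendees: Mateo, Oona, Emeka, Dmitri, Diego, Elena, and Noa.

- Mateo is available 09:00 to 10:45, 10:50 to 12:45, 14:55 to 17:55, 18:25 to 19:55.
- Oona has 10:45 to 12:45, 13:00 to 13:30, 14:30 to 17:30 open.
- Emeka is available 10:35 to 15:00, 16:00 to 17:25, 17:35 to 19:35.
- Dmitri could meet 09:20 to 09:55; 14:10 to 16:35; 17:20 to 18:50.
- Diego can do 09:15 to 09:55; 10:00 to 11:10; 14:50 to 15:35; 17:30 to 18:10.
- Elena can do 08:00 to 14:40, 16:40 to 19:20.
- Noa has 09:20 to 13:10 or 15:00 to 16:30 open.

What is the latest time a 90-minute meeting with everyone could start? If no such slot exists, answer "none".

none

Mateo ∩ Oona: 10:50-12:45, 14:55-17:30.
Mateo ∩ Oona ∩ Emeka: 10:50-12:45, 14:55-15:00, 16:00-17:25.
Mateo ∩ Oona ∩ Emeka ∩ Dmitri: 14:55-15:00, 16:00-16:35, 17:20-17:25.
Mateo ∩ Oona ∩ Emeka ∩ Dmitri ∩ Diego: 14:55-15:00.
Mateo ∩ Oona ∩ Emeka ∩ Dmitri ∩ Diego ∩ Elena: ∅.
Mateo ∩ Oona ∩ Emeka ∩ Dmitri ∩ Diego ∩ Elena ∩ Noa: ∅.
There is no time when everyone is free.
No common window is at least 90 minutes long.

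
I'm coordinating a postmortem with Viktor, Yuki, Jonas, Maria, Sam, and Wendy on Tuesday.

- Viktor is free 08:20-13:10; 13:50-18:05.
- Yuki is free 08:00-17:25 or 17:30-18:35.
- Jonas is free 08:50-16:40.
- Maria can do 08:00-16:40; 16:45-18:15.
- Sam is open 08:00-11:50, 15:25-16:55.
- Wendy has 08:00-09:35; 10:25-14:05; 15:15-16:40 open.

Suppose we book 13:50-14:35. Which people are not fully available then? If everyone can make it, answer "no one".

Sam, Wendy

Viktor: free for 13:50-14:35. Yuki: free for 13:50-14:35. Jonas: free for 13:50-14:35. Maria: free for 13:50-14:35. Sam: not fully free for 13:50-14:35. Wendy: not fully free for 13:50-14:35.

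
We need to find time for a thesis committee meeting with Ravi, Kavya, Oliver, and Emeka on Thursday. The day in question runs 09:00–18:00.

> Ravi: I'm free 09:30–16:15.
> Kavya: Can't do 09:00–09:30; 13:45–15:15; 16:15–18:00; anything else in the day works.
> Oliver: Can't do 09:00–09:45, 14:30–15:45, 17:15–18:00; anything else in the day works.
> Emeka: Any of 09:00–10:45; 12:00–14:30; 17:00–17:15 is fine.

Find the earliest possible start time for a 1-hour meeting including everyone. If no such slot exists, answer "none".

09:45

Ravi free: 09:30-16:15.
Kavya free: 09:30-13:45, 15:15-16:15 (invert busy blocks within the working day).
Oliver free: 09:45-14:30, 15:45-17:15 (invert busy blocks within the working day).
Emeka free: 09:00-10:45, 12:00-14:30, 17:00-17:15.
Ravi ∩ Kavya: 09:30-13:45, 15:15-16:15.
Ravi ∩ Kavya ∩ Oliver: 09:45-13:45, 15:45-16:15.
Ravi ∩ Kavya ∩ Oliver ∩ Emeka: 09:45-10:45, 12:00-13:45.
The first common window of at least 60 minutes is 09:45-10:45, so the earliest start is 09:45.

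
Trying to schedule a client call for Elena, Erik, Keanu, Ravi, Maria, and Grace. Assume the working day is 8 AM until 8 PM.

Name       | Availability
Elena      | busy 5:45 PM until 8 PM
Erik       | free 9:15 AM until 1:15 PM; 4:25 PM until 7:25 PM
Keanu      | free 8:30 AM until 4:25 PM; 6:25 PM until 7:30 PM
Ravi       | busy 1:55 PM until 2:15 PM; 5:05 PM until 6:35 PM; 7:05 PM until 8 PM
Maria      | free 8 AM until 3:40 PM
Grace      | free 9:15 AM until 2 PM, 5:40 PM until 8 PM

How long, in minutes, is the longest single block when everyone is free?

240

Elena free: 08:00-17:45 (invert busy blocks within the working day).
Erik free: 09:15-13:15, 16:25-19:25.
Keanu free: 08:30-16:25, 18:25-19:30.
Ravi free: 08:00-13:55, 14:15-17:05, 18:35-19:05 (invert busy blocks within the working day).
Maria free: 08:00-15:40.
Grace free: 09:15-14:00, 17:40-20:00.
Elena ∩ Erik: 09:15-13:15, 16:25-17:45.
Elena ∩ Erik ∩ Keanu: 09:15-13:15.
Elena ∩ Erik ∩ Keanu ∩ Ravi: 09:15-13:15.
Elena ∩ Erik ∩ Keanu ∩ Ravi ∩ Maria: 09:15-13:15.
Elena ∩ Erik ∩ Keanu ∩ Ravi ∩ Maria ∩ Grace: 09:15-13:15.
The longest is 09:15-13:15 at 240 minutes.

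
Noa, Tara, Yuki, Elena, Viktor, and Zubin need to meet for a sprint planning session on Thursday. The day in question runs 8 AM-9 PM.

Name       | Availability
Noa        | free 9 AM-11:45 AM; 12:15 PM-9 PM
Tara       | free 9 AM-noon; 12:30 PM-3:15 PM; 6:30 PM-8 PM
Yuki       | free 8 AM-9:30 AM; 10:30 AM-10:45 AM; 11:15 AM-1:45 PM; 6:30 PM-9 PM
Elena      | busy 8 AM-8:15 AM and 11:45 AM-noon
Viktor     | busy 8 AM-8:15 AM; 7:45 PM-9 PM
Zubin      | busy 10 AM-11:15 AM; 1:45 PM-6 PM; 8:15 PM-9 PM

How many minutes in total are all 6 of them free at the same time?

Noa free: 09:00-11:45, 12:15-21:00.
Tara free: 09:00-12:00, 12:30-15:15, 18:30-20:00.
Yuki free: 08:00-09:30, 10:30-10:45, 11:15-13:45, 18:30-21:00.
Elena free: 08:15-11:45, 12:00-21:00 (invert busy blocks within the working day).
Viktor free: 08:15-19:45 (invert busy blocks within the working day).
Zubin free: 08:00-10:00, 11:15-13:45, 18:00-20:15 (invert busy blocks within the working day).
Noa ∩ Tara: 09:00-11:45, 12:30-15:15, 18:30-20:00.
Noa ∩ Tara ∩ Yuki: 09:00-09:30, 10:30-10:45, 11:15-11:45, 12:30-13:45, 18:30-20:00.
Noa ∩ Tara ∩ Yuki ∩ Elena: 09:00-09:30, 10:30-10:45, 11:15-11:45, 12:30-13:45, 18:30-20:00.
Noa ∩ Tara ∩ Yuki ∩ Elena ∩ Viktor: 09:00-09:30, 10:30-10:45, 11:15-11:45, 12:30-13:45, 18:30-19:45.
Noa ∩ Tara ∩ Yuki ∩ Elena ∩ Viktor ∩ Zubin: 09:00-09:30, 11:15-11:45, 12:30-13:45, 18:30-19:45.
Summing the common windows: 30 + 30 + 75 + 75 = 210 minutes.

210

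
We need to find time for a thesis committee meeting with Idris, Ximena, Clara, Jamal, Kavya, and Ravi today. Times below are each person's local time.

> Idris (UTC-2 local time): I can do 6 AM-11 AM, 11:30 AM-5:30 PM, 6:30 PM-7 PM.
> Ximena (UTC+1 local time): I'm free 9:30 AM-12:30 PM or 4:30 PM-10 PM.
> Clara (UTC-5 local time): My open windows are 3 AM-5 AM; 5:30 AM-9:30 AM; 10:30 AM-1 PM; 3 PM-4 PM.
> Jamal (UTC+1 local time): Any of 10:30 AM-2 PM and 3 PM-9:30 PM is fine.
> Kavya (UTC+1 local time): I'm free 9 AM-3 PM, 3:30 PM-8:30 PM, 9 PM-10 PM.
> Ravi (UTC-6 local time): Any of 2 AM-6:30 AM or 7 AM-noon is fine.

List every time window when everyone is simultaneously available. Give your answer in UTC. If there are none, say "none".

Idris in UTC: 08:00-13:00, 13:30-19:30, 20:30-21:00 (add 2h to convert from UTC-2).
Ximena in UTC: 08:30-11:30, 15:30-21:00 (subtract 1h to convert from UTC+1).
Clara in UTC: 08:00-10:00, 10:30-14:30, 15:30-18:00, 20:00-21:00 (add 5h to convert from UTC-5).
Jamal in UTC: 09:30-13:00, 14:00-20:30 (subtract 1h to convert from UTC+1).
Kavya in UTC: 08:00-14:00, 14:30-19:30, 20:00-21:00 (subtract 1h to convert from UTC+1).
Ravi in UTC: 08:00-12:30, 13:00-18:00 (add 6h to convert from UTC-6).
Idris ∩ Ximena: 08:30-11:30, 15:30-19:30, 20:30-21:00.
Idris ∩ Ximena ∩ Clara: 08:30-10:00, 10:30-11:30, 15:30-18:00, 20:30-21:00.
Idris ∩ Ximena ∩ Clara ∩ Jamal: 09:30-10:00, 10:30-11:30, 15:30-18:00.
Idris ∩ Ximena ∩ Clara ∩ Jamal ∩ Kavya: 09:30-10:00, 10:30-11:30, 15:30-18:00.
Idris ∩ Ximena ∩ Clara ∩ Jamal ∩ Kavya ∩ Ravi: 09:30-10:00, 10:30-11:30, 15:30-18:00.
So the common availability across everyone is 09:30-10:00, 10:30-11:30, 15:30-18:00.

09:30-10:00, 10:30-11:30, 15:30-18:00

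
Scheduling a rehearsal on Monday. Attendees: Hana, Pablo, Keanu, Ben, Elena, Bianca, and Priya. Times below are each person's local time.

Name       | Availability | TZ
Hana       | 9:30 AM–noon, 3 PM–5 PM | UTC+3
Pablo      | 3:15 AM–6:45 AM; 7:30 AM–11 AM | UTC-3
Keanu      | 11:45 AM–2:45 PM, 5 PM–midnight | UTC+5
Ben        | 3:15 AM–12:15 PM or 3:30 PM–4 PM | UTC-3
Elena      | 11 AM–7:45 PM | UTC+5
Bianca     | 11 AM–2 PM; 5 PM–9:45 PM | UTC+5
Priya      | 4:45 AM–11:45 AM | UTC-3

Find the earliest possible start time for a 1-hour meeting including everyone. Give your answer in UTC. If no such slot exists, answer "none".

Hana in UTC: 06:30-09:00, 12:00-14:00 (subtract 3h to convert from UTC+3).
Pablo in UTC: 06:15-09:45, 10:30-14:00 (add 3h to convert from UTC-3).
Keanu in UTC: 06:45-09:45, 12:00-19:00 (subtract 5h to convert from UTC+5).
Ben in UTC: 06:15-15:15, 18:30-19:00 (add 3h to convert from UTC-3).
Elena in UTC: 06:00-14:45 (subtract 5h to convert from UTC+5).
Bianca in UTC: 06:00-09:00, 12:00-16:45 (subtract 5h to convert from UTC+5).
Priya in UTC: 07:45-14:45 (add 3h to convert from UTC-3).
Hana ∩ Pablo: 06:30-09:00, 12:00-14:00.
Hana ∩ Pablo ∩ Keanu: 06:45-09:00, 12:00-14:00.
Hana ∩ Pablo ∩ Keanu ∩ Ben: 06:45-09:00, 12:00-14:00.
Hana ∩ Pablo ∩ Keanu ∩ Ben ∩ Elena: 06:45-09:00, 12:00-14:00.
Hana ∩ Pablo ∩ Keanu ∩ Ben ∩ Elena ∩ Bianca: 06:45-09:00, 12:00-14:00.
Hana ∩ Pablo ∩ Keanu ∩ Ben ∩ Elena ∩ Bianca ∩ Priya: 07:45-09:00, 12:00-14:00.
The first common window of at least 60 minutes is 07:45-09:00, so the earliest start is 07:45.

07:45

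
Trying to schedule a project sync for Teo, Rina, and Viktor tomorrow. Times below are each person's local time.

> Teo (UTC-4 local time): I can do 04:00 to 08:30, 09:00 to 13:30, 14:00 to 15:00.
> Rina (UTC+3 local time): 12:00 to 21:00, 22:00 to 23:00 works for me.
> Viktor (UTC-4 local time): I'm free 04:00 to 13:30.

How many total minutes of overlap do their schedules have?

480

Teo in UTC: 08:00-12:30, 13:00-17:30, 18:00-19:00 (add 4h to convert from UTC-4).
Rina in UTC: 09:00-18:00, 19:00-20:00 (subtract 3h to convert from UTC+3).
Viktor in UTC: 08:00-17:30 (add 4h to convert from UTC-4).
Teo ∩ Rina: 09:00-12:30, 13:00-17:30.
Teo ∩ Rina ∩ Viktor: 09:00-12:30, 13:00-17:30.
So the common availability across everyone is 09:00-12:30, 13:00-17:30.
Summing the common windows: 210 + 270 = 480 minutes.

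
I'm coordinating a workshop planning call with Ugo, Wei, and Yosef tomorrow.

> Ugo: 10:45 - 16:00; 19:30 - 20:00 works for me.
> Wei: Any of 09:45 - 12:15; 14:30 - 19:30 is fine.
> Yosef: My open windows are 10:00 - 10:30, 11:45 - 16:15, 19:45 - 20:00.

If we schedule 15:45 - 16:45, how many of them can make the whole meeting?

1

Wei can make the full 15:45-16:45 slot — that's 1.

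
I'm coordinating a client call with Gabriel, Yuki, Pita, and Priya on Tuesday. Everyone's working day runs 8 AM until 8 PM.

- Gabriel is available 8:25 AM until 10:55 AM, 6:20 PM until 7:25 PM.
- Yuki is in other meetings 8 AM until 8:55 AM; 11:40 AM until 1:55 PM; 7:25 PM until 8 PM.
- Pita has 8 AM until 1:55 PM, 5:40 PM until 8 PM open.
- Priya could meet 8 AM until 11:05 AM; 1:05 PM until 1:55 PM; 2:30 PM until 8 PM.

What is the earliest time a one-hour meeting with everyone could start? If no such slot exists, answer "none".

08:55

Gabriel free: 08:25-10:55, 18:20-19:25.
Yuki free: 08:55-11:40, 13:55-19:25 (invert busy blocks within the working day).
Pita free: 08:00-13:55, 17:40-20:00.
Priya free: 08:00-11:05, 13:05-13:55, 14:30-20:00.
Gabriel ∩ Yuki: 08:55-10:55, 18:20-19:25.
Gabriel ∩ Yuki ∩ Pita: 08:55-10:55, 18:20-19:25.
Gabriel ∩ Yuki ∩ Pita ∩ Priya: 08:55-10:55, 18:20-19:25.
The first common window of at least 60 minutes is 08:55-10:55, so the earliest start is 08:55.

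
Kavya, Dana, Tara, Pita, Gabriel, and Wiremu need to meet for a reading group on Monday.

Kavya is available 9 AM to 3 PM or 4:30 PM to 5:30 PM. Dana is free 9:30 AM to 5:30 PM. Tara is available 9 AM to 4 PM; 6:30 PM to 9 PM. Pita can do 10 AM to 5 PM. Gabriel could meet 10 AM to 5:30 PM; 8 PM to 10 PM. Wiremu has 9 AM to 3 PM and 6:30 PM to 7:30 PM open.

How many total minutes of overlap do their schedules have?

Kavya ∩ Dana: 09:30-15:00, 16:30-17:30.
Kavya ∩ Dana ∩ Tara: 09:30-15:00.
Kavya ∩ Dana ∩ Tara ∩ Pita: 10:00-15:00.
Kavya ∩ Dana ∩ Tara ∩ Pita ∩ Gabriel: 10:00-15:00.
Kavya ∩ Dana ∩ Tara ∩ Pita ∩ Gabriel ∩ Wiremu: 10:00-15:00.
That's a single block of 300 minutes.

300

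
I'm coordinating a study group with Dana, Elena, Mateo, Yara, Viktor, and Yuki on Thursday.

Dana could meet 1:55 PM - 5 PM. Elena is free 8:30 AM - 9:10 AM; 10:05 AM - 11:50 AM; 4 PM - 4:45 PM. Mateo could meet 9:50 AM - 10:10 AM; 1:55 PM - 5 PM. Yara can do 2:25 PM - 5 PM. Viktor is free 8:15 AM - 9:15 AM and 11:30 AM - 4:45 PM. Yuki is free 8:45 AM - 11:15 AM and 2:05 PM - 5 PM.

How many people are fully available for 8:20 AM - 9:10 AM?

1

Viktor can make the full 08:20-09:10 slot — that's 1.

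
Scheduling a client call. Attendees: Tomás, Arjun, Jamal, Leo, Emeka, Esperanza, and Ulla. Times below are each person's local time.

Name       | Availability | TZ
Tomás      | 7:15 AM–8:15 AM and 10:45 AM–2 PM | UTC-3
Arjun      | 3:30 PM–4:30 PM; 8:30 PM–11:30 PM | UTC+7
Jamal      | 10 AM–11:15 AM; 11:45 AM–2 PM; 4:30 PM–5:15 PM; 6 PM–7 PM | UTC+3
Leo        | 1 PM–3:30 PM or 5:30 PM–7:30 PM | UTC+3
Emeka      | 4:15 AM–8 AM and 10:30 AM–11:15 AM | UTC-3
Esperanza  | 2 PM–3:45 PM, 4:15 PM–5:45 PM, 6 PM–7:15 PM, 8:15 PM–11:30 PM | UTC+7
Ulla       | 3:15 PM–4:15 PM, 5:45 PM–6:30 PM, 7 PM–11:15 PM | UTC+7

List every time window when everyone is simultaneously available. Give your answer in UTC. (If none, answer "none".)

none

Tomás in UTC: 10:15-11:15, 13:45-17:00 (add 3h to convert from UTC-3).
Arjun in UTC: 08:30-09:30, 13:30-16:30 (subtract 7h to convert from UTC+7).
Jamal in UTC: 07:00-08:15, 08:45-11:00, 13:30-14:15, 15:00-16:00 (subtract 3h to convert from UTC+3).
Leo in UTC: 10:00-12:30, 14:30-16:30 (subtract 3h to convert from UTC+3).
Emeka in UTC: 07:15-11:00, 13:30-14:15 (add 3h to convert from UTC-3).
Esperanza in UTC: 07:00-08:45, 09:15-10:45, 11:00-12:15, 13:15-16:30 (subtract 7h to convert from UTC+7).
Ulla in UTC: 08:15-09:15, 10:45-11:30, 12:00-16:15 (subtract 7h to convert from UTC+7).
Tomás ∩ Arjun: 13:45-16:30.
Tomás ∩ Arjun ∩ Jamal: 13:45-14:15, 15:00-16:00.
Tomás ∩ Arjun ∩ Jamal ∩ Leo: 15:00-16:00.
Tomás ∩ Arjun ∩ Jamal ∩ Leo ∩ Emeka: ∅.
Tomás ∩ Arjun ∩ Jamal ∩ Leo ∩ Emeka ∩ Esperanza: ∅.
Tomás ∩ Arjun ∩ Jamal ∩ Leo ∩ Emeka ∩ Esperanza ∩ Ulla: ∅.
There is no time when everyone is free.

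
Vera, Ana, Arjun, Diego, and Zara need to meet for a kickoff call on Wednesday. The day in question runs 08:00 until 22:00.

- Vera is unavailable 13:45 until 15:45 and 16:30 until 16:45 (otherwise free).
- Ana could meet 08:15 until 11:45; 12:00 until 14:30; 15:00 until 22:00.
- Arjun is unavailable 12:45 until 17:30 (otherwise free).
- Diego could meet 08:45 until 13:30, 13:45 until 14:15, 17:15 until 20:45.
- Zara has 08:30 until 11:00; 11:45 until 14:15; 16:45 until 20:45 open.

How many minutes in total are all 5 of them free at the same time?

375

Vera free: 08:00-13:45, 15:45-16:30, 16:45-22:00 (invert busy blocks within the working day).
Ana free: 08:15-11:45, 12:00-14:30, 15:00-22:00.
Arjun free: 08:00-12:45, 17:30-22:00 (invert busy blocks within the working day).
Diego free: 08:45-13:30, 13:45-14:15, 17:15-20:45.
Zara free: 08:30-11:00, 11:45-14:15, 16:45-20:45.
Vera ∩ Ana: 08:15-11:45, 12:00-13:45, 15:45-16:30, 16:45-22:00.
Vera ∩ Ana ∩ Arjun: 08:15-11:45, 12:00-12:45, 17:30-22:00.
Vera ∩ Ana ∩ Arjun ∩ Diego: 08:45-11:45, 12:00-12:45, 17:30-20:45.
Vera ∩ Ana ∩ Arjun ∩ Diego ∩ Zara: 08:45-11:00, 12:00-12:45, 17:30-20:45.
Summing the common windows: 135 + 45 + 195 = 375 minutes.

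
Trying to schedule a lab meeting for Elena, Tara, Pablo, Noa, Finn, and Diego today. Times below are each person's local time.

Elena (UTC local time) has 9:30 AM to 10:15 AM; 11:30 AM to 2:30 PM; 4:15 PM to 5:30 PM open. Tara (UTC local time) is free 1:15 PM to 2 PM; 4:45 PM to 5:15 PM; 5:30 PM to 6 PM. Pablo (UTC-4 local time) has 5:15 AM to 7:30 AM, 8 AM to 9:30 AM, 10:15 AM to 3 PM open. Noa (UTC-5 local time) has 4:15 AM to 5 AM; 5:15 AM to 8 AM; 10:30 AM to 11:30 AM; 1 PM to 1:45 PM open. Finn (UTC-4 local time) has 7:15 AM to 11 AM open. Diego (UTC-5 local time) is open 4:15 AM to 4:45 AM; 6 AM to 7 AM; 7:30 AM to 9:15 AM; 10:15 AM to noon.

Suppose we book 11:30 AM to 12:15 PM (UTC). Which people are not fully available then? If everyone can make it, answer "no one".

Diego, Pablo, Tara

Elena in UTC: 09:30-10:15, 11:30-14:30, 16:15-17:30.
Tara in UTC: 13:15-14:00, 16:45-17:15, 17:30-18:00.
Pablo in UTC: 09:15-11:30, 12:00-13:30, 14:15-19:00 (add 4h to convert from UTC-4).
Noa in UTC: 09:15-10:00, 10:15-13:00, 15:30-16:30, 18:00-18:45 (add 5h to convert from UTC-5).
Finn in UTC: 11:15-15:00 (add 4h to convert from UTC-4).
Diego in UTC: 09:15-09:45, 11:00-12:00, 12:30-14:15, 15:15-17:00 (add 5h to convert from UTC-5).
Elena: free for 11:30-12:15. Tara: not fully free for 11:30-12:15. Pablo: not fully free for 11:30-12:15. Noa: free for 11:30-12:15. Finn: free for 11:30-12:15. Diego: not fully free for 11:30-12:15.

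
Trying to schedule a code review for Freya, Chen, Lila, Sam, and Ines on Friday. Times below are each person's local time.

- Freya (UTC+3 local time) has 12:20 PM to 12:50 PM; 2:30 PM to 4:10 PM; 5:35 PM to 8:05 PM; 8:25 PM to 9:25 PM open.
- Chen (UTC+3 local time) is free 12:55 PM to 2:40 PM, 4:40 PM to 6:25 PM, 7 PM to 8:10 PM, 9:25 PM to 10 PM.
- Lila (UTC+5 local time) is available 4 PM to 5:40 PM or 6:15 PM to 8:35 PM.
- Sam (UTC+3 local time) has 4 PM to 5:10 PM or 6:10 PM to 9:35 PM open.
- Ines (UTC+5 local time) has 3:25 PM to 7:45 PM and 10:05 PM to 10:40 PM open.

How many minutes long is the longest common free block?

0

Freya in UTC: 09:20-09:50, 11:30-13:10, 14:35-17:05, 17:25-18:25 (subtract 3h to convert from UTC+3).
Chen in UTC: 09:55-11:40, 13:40-15:25, 16:00-17:10, 18:25-19:00 (subtract 3h to convert from UTC+3).
Lila in UTC: 11:00-12:40, 13:15-15:35 (subtract 5h to convert from UTC+5).
Sam in UTC: 13:00-14:10, 15:10-18:35 (subtract 3h to convert from UTC+3).
Ines in UTC: 10:25-14:45, 17:05-17:40 (subtract 5h to convert from UTC+5).
Freya ∩ Chen: 11:30-11:40, 14:35-15:25, 16:00-17:05.
Freya ∩ Chen ∩ Lila: 11:30-11:40, 14:35-15:25.
Freya ∩ Chen ∩ Lila ∩ Sam: 15:10-15:25.
Freya ∩ Chen ∩ Lila ∩ Sam ∩ Ines: ∅.
There is no time when everyone is free.
No common window exists, so the longest block is 0 minutes.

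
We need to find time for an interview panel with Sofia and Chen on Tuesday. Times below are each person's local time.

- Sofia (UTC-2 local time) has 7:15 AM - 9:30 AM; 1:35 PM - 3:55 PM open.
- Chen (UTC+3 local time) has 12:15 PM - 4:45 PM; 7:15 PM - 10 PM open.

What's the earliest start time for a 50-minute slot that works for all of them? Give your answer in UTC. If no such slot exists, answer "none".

09:15

Sofia in UTC: 09:15-11:30, 15:35-17:55 (add 2h to convert from UTC-2).
Chen in UTC: 09:15-13:45, 16:15-19:00 (subtract 3h to convert from UTC+3).
Sofia ∩ Chen: 09:15-11:30, 16:15-17:55.
So the common availability across everyone is 09:15-11:30, 16:15-17:55.
The first common window of at least 50 minutes is 09:15-11:30, so the earliest start is 09:15.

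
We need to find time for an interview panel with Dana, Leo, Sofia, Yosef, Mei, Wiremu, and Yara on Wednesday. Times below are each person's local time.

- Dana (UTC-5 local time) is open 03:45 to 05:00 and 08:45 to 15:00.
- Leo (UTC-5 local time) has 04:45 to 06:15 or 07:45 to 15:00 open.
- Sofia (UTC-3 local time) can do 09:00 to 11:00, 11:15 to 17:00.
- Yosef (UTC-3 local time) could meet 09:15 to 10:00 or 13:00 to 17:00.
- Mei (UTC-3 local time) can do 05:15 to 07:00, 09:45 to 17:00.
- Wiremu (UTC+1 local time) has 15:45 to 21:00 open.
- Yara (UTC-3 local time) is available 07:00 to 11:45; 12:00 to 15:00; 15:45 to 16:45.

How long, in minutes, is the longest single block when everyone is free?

Dana in UTC: 08:45-10:00, 13:45-20:00 (add 5h to convert from UTC-5).
Leo in UTC: 09:45-11:15, 12:45-20:00 (add 5h to convert from UTC-5).
Sofia in UTC: 12:00-14:00, 14:15-20:00 (add 3h to convert from UTC-3).
Yosef in UTC: 12:15-13:00, 16:00-20:00 (add 3h to convert from UTC-3).
Mei in UTC: 08:15-10:00, 12:45-20:00 (add 3h to convert from UTC-3).
Wiremu in UTC: 14:45-20:00 (subtract 1h to convert from UTC+1).
Yara in UTC: 10:00-14:45, 15:00-18:00, 18:45-19:45 (add 3h to convert from UTC-3).
Dana ∩ Leo: 09:45-10:00, 13:45-20:00.
Dana ∩ Leo ∩ Sofia: 13:45-14:00, 14:15-20:00.
Dana ∩ Leo ∩ Sofia ∩ Yosef: 16:00-20:00.
Dana ∩ Leo ∩ Sofia ∩ Yosef ∩ Mei: 16:00-20:00.
Dana ∩ Leo ∩ Sofia ∩ Yosef ∩ Mei ∩ Wiremu: 16:00-20:00.
Dana ∩ Leo ∩ Sofia ∩ Yosef ∩ Mei ∩ Wiremu ∩ Yara: 16:00-18:00, 18:45-19:45.
So the common availability across everyone is 16:00-18:00, 18:45-19:45.
The longest is 16:00-18:00 at 120 minutes.

120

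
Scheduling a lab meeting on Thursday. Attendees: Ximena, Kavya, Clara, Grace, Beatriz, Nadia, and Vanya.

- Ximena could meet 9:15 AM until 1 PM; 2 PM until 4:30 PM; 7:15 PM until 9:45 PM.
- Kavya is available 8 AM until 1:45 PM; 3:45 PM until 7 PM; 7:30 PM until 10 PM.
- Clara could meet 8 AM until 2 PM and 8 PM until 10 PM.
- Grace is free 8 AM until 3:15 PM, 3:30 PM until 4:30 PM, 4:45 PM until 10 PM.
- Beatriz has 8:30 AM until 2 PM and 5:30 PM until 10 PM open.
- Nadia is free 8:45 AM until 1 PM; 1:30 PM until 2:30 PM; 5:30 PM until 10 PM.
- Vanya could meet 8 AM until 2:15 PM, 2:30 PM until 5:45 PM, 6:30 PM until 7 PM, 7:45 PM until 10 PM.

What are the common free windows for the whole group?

Ximena ∩ Kavya: 09:15-13:00, 15:45-16:30, 19:30-21:45.
Ximena ∩ Kavya ∩ Clara: 09:15-13:00, 20:00-21:45.
Ximena ∩ Kavya ∩ Clara ∩ Grace: 09:15-13:00, 20:00-21:45.
Ximena ∩ Kavya ∩ Clara ∩ Grace ∩ Beatriz: 09:15-13:00, 20:00-21:45.
Ximena ∩ Kavya ∩ Clara ∩ Grace ∩ Beatriz ∩ Nadia: 09:15-13:00, 20:00-21:45.
Ximena ∩ Kavya ∩ Clara ∩ Grace ∩ Beatriz ∩ Nadia ∩ Vanya: 09:15-13:00, 20:00-21:45.
So the common availability across everyone is 09:15-13:00, 20:00-21:45.

09:15-13:00, 20:00-21:45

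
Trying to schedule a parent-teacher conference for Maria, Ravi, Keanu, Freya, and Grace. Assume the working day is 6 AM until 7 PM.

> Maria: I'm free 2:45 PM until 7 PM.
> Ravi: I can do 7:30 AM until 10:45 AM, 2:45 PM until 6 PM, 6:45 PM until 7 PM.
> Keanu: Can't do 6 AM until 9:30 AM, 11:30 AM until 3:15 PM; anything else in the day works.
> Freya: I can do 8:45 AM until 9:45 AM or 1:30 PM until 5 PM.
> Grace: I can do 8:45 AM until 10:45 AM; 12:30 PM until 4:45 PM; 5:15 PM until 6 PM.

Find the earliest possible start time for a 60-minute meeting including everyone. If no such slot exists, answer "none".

15:15

Maria free: 14:45-19:00.
Ravi free: 07:30-10:45, 14:45-18:00, 18:45-19:00.
Keanu free: 09:30-11:30, 15:15-19:00 (invert busy blocks within the working day).
Freya free: 08:45-09:45, 13:30-17:00.
Grace free: 08:45-10:45, 12:30-16:45, 17:15-18:00.
Maria ∩ Ravi: 14:45-18:00, 18:45-19:00.
Maria ∩ Ravi ∩ Keanu: 15:15-18:00, 18:45-19:00.
Maria ∩ Ravi ∩ Keanu ∩ Freya: 15:15-17:00.
Maria ∩ Ravi ∩ Keanu ∩ Freya ∩ Grace: 15:15-16:45.
Those are the intersection windows.
The first common window of at least 60 minutes is 15:15-16:45, so the earliest start is 15:15.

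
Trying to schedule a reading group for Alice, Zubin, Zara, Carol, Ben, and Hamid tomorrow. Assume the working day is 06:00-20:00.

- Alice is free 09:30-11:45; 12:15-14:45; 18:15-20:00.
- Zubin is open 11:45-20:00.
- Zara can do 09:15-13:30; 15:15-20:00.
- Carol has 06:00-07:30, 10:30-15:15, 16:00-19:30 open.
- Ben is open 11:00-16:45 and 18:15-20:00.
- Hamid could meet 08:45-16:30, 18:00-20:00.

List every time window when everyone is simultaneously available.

Alice ∩ Zubin: 12:15-14:45, 18:15-20:00.
Alice ∩ Zubin ∩ Zara: 12:15-13:30, 18:15-20:00.
Alice ∩ Zubin ∩ Zara ∩ Carol: 12:15-13:30, 18:15-19:30.
Alice ∩ Zubin ∩ Zara ∩ Carol ∩ Ben: 12:15-13:30, 18:15-19:30.
Alice ∩ Zubin ∩ Zara ∩ Carol ∩ Ben ∩ Hamid: 12:15-13:30, 18:15-19:30.

12:15-13:30, 18:15-19:30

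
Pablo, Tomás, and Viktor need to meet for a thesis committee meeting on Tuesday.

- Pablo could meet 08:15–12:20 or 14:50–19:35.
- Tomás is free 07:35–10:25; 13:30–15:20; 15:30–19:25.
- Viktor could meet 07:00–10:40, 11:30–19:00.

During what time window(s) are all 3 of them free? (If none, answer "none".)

08:15-10:25, 14:50-15:20, 15:30-19:00

Pablo ∩ Tomás: 08:15-10:25, 14:50-15:20, 15:30-19:25.
Pablo ∩ Tomás ∩ Viktor: 08:15-10:25, 14:50-15:20, 15:30-19:00.
Those are the intersection windows.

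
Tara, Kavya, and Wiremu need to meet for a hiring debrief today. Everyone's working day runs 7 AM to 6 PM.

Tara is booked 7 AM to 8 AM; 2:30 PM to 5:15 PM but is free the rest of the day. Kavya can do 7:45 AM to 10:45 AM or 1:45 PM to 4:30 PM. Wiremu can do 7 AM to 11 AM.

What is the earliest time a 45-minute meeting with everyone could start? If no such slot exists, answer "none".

Tara free: 08:00-14:30, 17:15-18:00 (invert busy blocks within the working day).
Kavya free: 07:45-10:45, 13:45-16:30.
Wiremu free: 07:00-11:00.
Tara ∩ Kavya: 08:00-10:45, 13:45-14:30.
Tara ∩ Kavya ∩ Wiremu: 08:00-10:45.
So the common availability across everyone is 08:00-10:45.
The first common window of at least 45 minutes is 08:00-10:45, so the earliest start is 08:00.

08:00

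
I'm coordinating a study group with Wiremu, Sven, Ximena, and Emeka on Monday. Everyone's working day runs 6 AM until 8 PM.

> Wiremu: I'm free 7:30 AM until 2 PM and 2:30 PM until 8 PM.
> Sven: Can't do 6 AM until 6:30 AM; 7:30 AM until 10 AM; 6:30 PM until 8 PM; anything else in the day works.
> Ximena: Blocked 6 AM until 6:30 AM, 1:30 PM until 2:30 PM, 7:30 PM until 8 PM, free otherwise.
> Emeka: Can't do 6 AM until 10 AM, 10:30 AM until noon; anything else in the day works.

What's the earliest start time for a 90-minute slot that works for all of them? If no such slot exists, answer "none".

12:00

Wiremu free: 07:30-14:00, 14:30-20:00.
Sven free: 06:30-07:30, 10:00-18:30 (invert busy blocks within the working day).
Ximena free: 06:30-13:30, 14:30-19:30 (invert busy blocks within the working day).
Emeka free: 10:00-10:30, 12:00-20:00 (invert busy blocks within the working day).
Wiremu ∩ Sven: 10:00-14:00, 14:30-18:30.
Wiremu ∩ Sven ∩ Ximena: 10:00-13:30, 14:30-18:30.
Wiremu ∩ Sven ∩ Ximena ∩ Emeka: 10:00-10:30, 12:00-13:30, 14:30-18:30.
The first common window of at least 90 minutes is 12:00-13:30, so the earliest start is 12:00.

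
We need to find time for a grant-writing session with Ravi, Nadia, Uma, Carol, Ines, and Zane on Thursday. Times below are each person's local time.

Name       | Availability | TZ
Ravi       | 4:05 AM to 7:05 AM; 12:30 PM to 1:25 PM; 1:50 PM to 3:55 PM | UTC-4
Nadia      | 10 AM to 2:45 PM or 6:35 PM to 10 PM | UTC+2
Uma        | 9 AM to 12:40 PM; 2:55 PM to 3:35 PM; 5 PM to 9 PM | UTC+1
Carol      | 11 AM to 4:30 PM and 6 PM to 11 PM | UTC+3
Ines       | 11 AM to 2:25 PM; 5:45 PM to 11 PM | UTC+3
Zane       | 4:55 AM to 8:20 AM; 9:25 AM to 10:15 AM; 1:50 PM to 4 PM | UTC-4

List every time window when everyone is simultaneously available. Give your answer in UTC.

08:55-11:05, 17:50-19:55

Ravi in UTC: 08:05-11:05, 16:30-17:25, 17:50-19:55 (add 4h to convert from UTC-4).
Nadia in UTC: 08:00-12:45, 16:35-20:00 (subtract 2h to convert from UTC+2).
Uma in UTC: 08:00-11:40, 13:55-14:35, 16:00-20:00 (subtract 1h to convert from UTC+1).
Carol in UTC: 08:00-13:30, 15:00-20:00 (subtract 3h to convert from UTC+3).
Ines in UTC: 08:00-11:25, 14:45-20:00 (subtract 3h to convert from UTC+3).
Zane in UTC: 08:55-12:20, 13:25-14:15, 17:50-20:00 (add 4h to convert from UTC-4).
Ravi ∩ Nadia: 08:05-11:05, 16:35-17:25, 17:50-19:55.
Ravi ∩ Nadia ∩ Uma: 08:05-11:05, 16:35-17:25, 17:50-19:55.
Ravi ∩ Nadia ∩ Uma ∩ Carol: 08:05-11:05, 16:35-17:25, 17:50-19:55.
Ravi ∩ Nadia ∩ Uma ∩ Carol ∩ Ines: 08:05-11:05, 16:35-17:25, 17:50-19:55.
Ravi ∩ Nadia ∩ Uma ∩ Carol ∩ Ines ∩ Zane: 08:55-11:05, 17:50-19:55.
Those are the intersection windows.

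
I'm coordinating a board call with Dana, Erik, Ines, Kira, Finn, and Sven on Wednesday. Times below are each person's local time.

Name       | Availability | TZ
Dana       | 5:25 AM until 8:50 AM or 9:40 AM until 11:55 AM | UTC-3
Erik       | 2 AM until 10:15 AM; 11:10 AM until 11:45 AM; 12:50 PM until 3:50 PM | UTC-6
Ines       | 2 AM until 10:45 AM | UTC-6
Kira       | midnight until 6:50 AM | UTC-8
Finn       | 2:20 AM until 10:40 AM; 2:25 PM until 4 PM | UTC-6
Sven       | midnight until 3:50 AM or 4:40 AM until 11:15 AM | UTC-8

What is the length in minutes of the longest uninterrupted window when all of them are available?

205

Dana in UTC: 08:25-11:50, 12:40-14:55 (add 3h to convert from UTC-3).
Erik in UTC: 08:00-16:15, 17:10-17:45, 18:50-21:50 (add 6h to convert from UTC-6).
Ines in UTC: 08:00-16:45 (add 6h to convert from UTC-6).
Kira in UTC: 08:00-14:50 (add 8h to convert from UTC-8).
Finn in UTC: 08:20-16:40, 20:25-22:00 (add 6h to convert from UTC-6).
Sven in UTC: 08:00-11:50, 12:40-19:15 (add 8h to convert from UTC-8).
Dana ∩ Erik: 08:25-11:50, 12:40-14:55.
Dana ∩ Erik ∩ Ines: 08:25-11:50, 12:40-14:55.
Dana ∩ Erik ∩ Ines ∩ Kira: 08:25-11:50, 12:40-14:50.
Dana ∩ Erik ∩ Ines ∩ Kira ∩ Finn: 08:25-11:50, 12:40-14:50.
Dana ∩ Erik ∩ Ines ∩ Kira ∩ Finn ∩ Sven: 08:25-11:50, 12:40-14:50.
The longest is 08:25-11:50 at 205 minutes.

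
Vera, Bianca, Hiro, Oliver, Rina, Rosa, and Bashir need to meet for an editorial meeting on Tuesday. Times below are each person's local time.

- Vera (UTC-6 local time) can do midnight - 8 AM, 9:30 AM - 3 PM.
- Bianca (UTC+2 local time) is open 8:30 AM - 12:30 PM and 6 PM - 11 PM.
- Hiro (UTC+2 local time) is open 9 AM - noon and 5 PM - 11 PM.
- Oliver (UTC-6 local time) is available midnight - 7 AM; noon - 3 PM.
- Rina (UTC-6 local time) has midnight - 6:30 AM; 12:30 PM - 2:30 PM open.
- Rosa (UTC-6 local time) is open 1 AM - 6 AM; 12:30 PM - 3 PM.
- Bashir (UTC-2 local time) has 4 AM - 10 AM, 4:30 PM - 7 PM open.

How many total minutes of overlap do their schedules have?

300

Vera in UTC: 06:00-14:00, 15:30-21:00 (add 6h to convert from UTC-6).
Bianca in UTC: 06:30-10:30, 16:00-21:00 (subtract 2h to convert from UTC+2).
Hiro in UTC: 07:00-10:00, 15:00-21:00 (subtract 2h to convert from UTC+2).
Oliver in UTC: 06:00-13:00, 18:00-21:00 (add 6h to convert from UTC-6).
Rina in UTC: 06:00-12:30, 18:30-20:30 (add 6h to convert from UTC-6).
Rosa in UTC: 07:00-12:00, 18:30-21:00 (add 6h to convert from UTC-6).
Bashir in UTC: 06:00-12:00, 18:30-21:00 (add 2h to convert from UTC-2).
Vera ∩ Bianca: 06:30-10:30, 16:00-21:00.
Vera ∩ Bianca ∩ Hiro: 07:00-10:00, 16:00-21:00.
Vera ∩ Bianca ∩ Hiro ∩ Oliver: 07:00-10:00, 18:00-21:00.
Vera ∩ Bianca ∩ Hiro ∩ Oliver ∩ Rina: 07:00-10:00, 18:30-20:30.
Vera ∩ Bianca ∩ Hiro ∩ Oliver ∩ Rina ∩ Rosa: 07:00-10:00, 18:30-20:30.
Vera ∩ Bianca ∩ Hiro ∩ Oliver ∩ Rina ∩ Rosa ∩ Bashir: 07:00-10:00, 18:30-20:30.
Summing the common windows: 180 + 120 = 300 minutes.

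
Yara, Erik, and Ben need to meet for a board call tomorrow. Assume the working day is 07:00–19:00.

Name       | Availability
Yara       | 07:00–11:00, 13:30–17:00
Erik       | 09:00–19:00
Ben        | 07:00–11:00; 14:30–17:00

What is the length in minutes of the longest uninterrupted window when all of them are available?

Yara ∩ Erik: 09:00-11:00, 13:30-17:00.
Yara ∩ Erik ∩ Ben: 09:00-11:00, 14:30-17:00.
The longest is 14:30-17:00 at 150 minutes.

150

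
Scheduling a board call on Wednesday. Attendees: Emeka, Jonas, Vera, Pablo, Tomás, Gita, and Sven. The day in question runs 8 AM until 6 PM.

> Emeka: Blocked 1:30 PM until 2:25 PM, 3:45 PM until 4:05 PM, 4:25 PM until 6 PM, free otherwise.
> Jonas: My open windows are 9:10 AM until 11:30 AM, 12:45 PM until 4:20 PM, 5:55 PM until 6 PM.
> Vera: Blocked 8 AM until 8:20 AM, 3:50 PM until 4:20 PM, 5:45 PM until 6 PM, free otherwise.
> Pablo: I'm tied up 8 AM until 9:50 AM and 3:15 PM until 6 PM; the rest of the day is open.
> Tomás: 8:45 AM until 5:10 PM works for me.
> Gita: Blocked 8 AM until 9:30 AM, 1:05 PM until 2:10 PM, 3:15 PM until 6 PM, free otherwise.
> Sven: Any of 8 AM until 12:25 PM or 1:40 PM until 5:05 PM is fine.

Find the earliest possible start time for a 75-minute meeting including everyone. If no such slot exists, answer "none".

Emeka free: 08:00-13:30, 14:25-15:45, 16:05-16:25 (invert busy blocks within the working day).
Jonas free: 09:10-11:30, 12:45-16:20, 17:55-18:00.
Vera free: 08:20-15:50, 16:20-17:45 (invert busy blocks within the working day).
Pablo free: 09:50-15:15 (invert busy blocks within the working day).
Tomás free: 08:45-17:10.
Gita free: 09:30-13:05, 14:10-15:15 (invert busy blocks within the working day).
Sven free: 08:00-12:25, 13:40-17:05.
Emeka ∩ Jonas: 09:10-11:30, 12:45-13:30, 14:25-15:45, 16:05-16:20.
Emeka ∩ Jonas ∩ Vera: 09:10-11:30, 12:45-13:30, 14:25-15:45.
Emeka ∩ Jonas ∩ Vera ∩ Pablo: 09:50-11:30, 12:45-13:30, 14:25-15:15.
Emeka ∩ Jonas ∩ Vera ∩ Pablo ∩ Tomás: 09:50-11:30, 12:45-13:30, 14:25-15:15.
Emeka ∩ Jonas ∩ Vera ∩ Pablo ∩ Tomás ∩ Gita: 09:50-11:30, 12:45-13:05, 14:25-15:15.
Emeka ∩ Jonas ∩ Vera ∩ Pablo ∩ Tomás ∩ Gita ∩ Sven: 09:50-11:30, 14:25-15:15.
So the common availability across everyone is 09:50-11:30, 14:25-15:15.
The first common window of at least 75 minutes is 09:50-11:30, so the earliest start is 09:50.

09:50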